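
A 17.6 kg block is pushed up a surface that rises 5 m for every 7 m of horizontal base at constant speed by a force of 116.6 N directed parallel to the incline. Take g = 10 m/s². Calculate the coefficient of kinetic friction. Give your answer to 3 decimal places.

At constant speed ΣF = 0 along the incline. The applied 116.6 N acts up the slope; the weight component mg sin 35.54° = 102.298 N and kinetic friction μN both act down the slope.
So 116.6 = 102.298 + μ × 143.217, giving μ = (116.6 − 102.298) / 143.217 = 0.0999.

0.100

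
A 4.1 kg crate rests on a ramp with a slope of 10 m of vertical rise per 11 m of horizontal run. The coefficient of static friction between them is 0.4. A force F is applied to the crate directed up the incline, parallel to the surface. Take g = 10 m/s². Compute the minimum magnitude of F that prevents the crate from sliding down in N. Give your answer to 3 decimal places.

The normal force is N = mg cos 42.27° = 30.338 N. With F at its minimum the crate is on the verge of sliding down, so static friction is at its maximum μ_s N = 0.4 × 30.338 = 12.135 N and acts up the slope.
Equilibrium along the incline: F + μ_s N = mg sin 42.27°, so F = 27.580 − 12.135 = 15.445 N.

15.445 N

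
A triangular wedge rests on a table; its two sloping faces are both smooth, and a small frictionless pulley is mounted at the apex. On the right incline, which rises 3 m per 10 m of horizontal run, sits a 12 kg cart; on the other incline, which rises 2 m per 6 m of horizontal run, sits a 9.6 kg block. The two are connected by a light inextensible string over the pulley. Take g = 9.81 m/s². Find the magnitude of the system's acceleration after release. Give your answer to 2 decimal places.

0.19 m/s²

Resolve each weight along its own incline: the 12 kg mass has component 12 × 9.81 × sin 16.70° = 33.827 N down its slope, and the 9.6 kg mass has 9.6 × 9.81 × sin 18.43° = 29.781 N down its slope.
The 12 kg side's 33.827 N exceeds the other side's 29.781 N, so that mass slides down and the 9.6 kg mass slides up. Taking that direction as positive, Newton's second law for the whole system gives 33.827 − 29.781 = (12 + 9.6) a, so a = 4.046 / 21.6 = 0.1873 m/s².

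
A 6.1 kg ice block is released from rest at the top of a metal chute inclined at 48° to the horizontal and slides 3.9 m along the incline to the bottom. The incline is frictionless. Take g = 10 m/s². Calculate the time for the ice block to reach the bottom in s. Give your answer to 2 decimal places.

The weight component along the incline is mg sin 48° = 45.332 N and the normal force is N = mg cos 48° = 40.817 N.
With no friction, a = g sin 48° = 7.4314 m/s².
Starting from rest, L = ½at², so t = √(2L/a) = √(2 × 3.9 / 7.4314) = 1.0245 s.

1.02 s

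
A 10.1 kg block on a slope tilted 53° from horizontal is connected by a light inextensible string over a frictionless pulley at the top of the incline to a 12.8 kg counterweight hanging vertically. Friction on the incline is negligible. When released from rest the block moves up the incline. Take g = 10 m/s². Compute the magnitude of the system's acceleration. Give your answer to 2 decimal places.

For the block on the incline: the weight component along the slope is m₁g sin 53° = 10.1 × 10 × 0.7986 = 80.659 N and the normal force is N = m₁g cos 53° = 60.783 N.
Newton's second law for the block (up-slope positive): T − 80.659 = 10.1 a. For the hanging counterweight (downward positive): 12.8 × 10 − T = 12.8 a.
Adding the two equations eliminates T: 47.341 = 22.9 a, so a = 2.0673 m/s².

2.07 m/s²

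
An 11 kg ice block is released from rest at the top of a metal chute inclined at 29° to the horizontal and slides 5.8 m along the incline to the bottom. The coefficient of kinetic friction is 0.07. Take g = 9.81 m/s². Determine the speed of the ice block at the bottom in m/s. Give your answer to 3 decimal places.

The weight component along the incline is mg sin 29° = 52.316 N and the normal force is N = mg cos 29° = 94.380 N.
Friction up the slope is f = μN = 0.07 × 94.380 = 6.607 N, so the net downslope force is 52.316 − 6.607 = 45.709 N and a = 45.709 / 11 = 4.1554 m/s².
Starting from rest over a distance of 5.8 m, v² = 2aL = 2 × 4.1554 × 5.8 = 48.2026, so v = 6.9428 m/s.

6.943 m/s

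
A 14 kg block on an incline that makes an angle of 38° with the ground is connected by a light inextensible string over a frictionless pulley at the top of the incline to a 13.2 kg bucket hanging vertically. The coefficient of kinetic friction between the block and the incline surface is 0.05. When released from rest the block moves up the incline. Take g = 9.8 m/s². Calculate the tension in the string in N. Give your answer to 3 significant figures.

For the block on the incline: the weight component along the slope is m₁g sin 38° = 14 × 9.8 × 0.6157 = 84.474 N and the normal force is N = m₁g cos 38° = 108.115 N.
Kinetic friction opposes the block's motion up the incline: f = μN = 0.05 × 108.115 = 5.406 N acting down the slope.
Newton's second law for the block (up-slope positive): T − 84.474 − 5.406 = 14 a. For the hanging bucket (downward positive): 13.2 × 9.8 − T = 13.2 a.
Adding the two equations eliminates T: 39.480 = 27.2 a, so a = 1.4515 m/s².
Then from the hanging bucket's equation, T = 13.2 × (9.8 − 1.4515) = 110.200 N.

110 N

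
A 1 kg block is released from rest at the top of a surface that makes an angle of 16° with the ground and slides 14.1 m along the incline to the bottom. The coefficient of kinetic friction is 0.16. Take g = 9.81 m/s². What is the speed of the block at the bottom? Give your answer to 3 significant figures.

The weight component along the incline is mg sin 16° = 2.704 N and the normal force is N = mg cos 16° = 9.430 N.
Friction up the slope is f = μN = 0.16 × 9.430 = 1.509 N, so the net downslope force is 2.704 − 1.509 = 1.195 N and a = 1.195 / 1 = 1.1950 m/s².
Starting from rest over a distance of 14.1 m, v² = 2aL = 2 × 1.1950 × 14.1 = 33.6990, so v = 5.8051 m/s.

5.81 m/s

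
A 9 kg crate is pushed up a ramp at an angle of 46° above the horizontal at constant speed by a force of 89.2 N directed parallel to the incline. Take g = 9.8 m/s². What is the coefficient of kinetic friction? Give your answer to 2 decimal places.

0.42

At constant speed ΣF = 0 along the incline. The applied 89.2 N acts up the slope; the weight component mg sin 46° = 63.446 N and kinetic friction μN both act down the slope.
So 89.2 = 63.446 + μ × 61.269, giving μ = (89.2 − 63.446) / 61.269 = 0.4203.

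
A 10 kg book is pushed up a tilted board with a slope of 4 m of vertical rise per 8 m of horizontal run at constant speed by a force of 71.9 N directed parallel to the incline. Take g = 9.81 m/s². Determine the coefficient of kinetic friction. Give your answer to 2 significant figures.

0.32

At constant speed ΣF = 0 along the incline. The applied 71.9 N acts up the slope; the weight component mg sin 26.57° = 43.872 N and kinetic friction μN both act down the slope.
So 71.9 = 43.872 + μ × 87.743, giving μ = (71.9 − 43.872) / 87.743 = 0.3194.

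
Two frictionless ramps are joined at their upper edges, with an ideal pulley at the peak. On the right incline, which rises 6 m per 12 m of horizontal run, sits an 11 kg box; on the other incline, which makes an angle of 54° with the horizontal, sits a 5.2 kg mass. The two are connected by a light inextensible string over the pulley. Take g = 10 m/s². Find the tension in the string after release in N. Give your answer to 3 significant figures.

44.4 N

Resolve each weight along its own incline: the 11 kg mass has component 11 × 10 × sin 26.57° = 49.193 N down its slope, and the 5.2 kg mass has 5.2 × 10 × sin 54° = 42.069 N down its slope.
The 11 kg side's 49.193 N exceeds the other side's 42.069 N, so that mass slides down and the 5.2 kg mass slides up. Taking that direction as positive, Newton's second law for the whole system gives 49.193 − 42.069 = (11 + 5.2) a, so a = 7.124 / 16.2 = 0.4398 m/s².
For the 5.2 kg mass (up-slope positive): T − 42.069 = 5.2 × 0.4398, so T = 44.356 N.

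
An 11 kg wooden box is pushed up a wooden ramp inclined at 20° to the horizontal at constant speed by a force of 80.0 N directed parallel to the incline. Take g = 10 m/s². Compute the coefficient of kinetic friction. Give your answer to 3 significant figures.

At constant speed ΣF = 0 along the incline. The applied 80.0 N acts up the slope; the weight component mg sin 20° = 37.622 N and kinetic friction μN both act down the slope.
So 80.0 = 37.622 + μ × 103.366, giving μ = (80.0 − 37.622) / 103.366 = 0.4100.

0.410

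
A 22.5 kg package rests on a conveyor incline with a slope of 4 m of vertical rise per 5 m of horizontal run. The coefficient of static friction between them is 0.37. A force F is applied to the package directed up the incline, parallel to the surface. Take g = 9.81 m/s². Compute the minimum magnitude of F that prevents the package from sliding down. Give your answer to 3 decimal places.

74.114 N

The normal force is N = mg cos 38.66° = 172.357 N. With F at its minimum the package is on the verge of sliding down, so static friction is at its maximum μ_s N = 0.37 × 172.357 = 63.772 N and acts up the slope.
Equilibrium along the incline: F + μ_s N = mg sin 38.66°, so F = 137.886 − 63.772 = 74.114 N.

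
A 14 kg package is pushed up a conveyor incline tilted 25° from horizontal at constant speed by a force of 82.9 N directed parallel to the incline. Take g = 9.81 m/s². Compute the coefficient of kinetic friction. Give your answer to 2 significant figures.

0.20

At constant speed ΣF = 0 along the incline. The applied 82.9 N acts up the slope; the weight component mg sin 25° = 58.042 N and kinetic friction μN both act down the slope.
So 82.9 = 58.042 + μ × 124.472, giving μ = (82.9 − 58.042) / 124.472 = 0.1997.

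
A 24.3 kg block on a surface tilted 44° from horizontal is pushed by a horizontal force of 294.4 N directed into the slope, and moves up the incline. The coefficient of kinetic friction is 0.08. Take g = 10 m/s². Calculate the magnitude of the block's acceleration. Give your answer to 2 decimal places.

0.52 m/s²

The horizontal push has components F cos 44° = 294.4 × 0.7193 = 211.762 N up the incline and F sin 44° = 294.4 × 0.6947 = 204.520 N pressing into the surface.
The normal force is therefore N = mg cos 44° + F sin 44° = 174.790 + 204.520 = 379.310 N, and kinetic friction down the slope is μN = 0.08 × 379.310 = 30.345 N.
Along the incline: F cos 44° − mg sin 44° − μN = ma, so 211.762 − 168.812 − 30.345 = 24.3 a, giving a = 0.5187 m/s².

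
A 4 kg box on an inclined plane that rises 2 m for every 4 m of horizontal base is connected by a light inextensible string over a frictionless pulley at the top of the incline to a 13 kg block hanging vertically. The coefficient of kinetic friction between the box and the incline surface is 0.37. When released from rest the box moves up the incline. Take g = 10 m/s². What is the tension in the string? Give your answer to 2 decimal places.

54.39 N

For the box on the incline: the weight component along the slope is m₁g sin 26.57° = 4 × 10 × 0.4472 = 17.888 N and the normal force is N = m₁g cos 26.57° = 35.777 N.
Kinetic friction opposes the box's motion up the incline: f = μN = 0.37 × 35.777 = 13.237 N acting down the slope.
Newton's second law for the box (up-slope positive): T − 17.888 − 13.237 = 4 a. For the hanging block (downward positive): 13 × 10 − T = 13 a.
Adding the two equations eliminates T: 98.875 = 17 a, so a = 5.8162 m/s².
Then from the hanging block's equation, T = 13 × (10 − 5.8162) = 54.389 N.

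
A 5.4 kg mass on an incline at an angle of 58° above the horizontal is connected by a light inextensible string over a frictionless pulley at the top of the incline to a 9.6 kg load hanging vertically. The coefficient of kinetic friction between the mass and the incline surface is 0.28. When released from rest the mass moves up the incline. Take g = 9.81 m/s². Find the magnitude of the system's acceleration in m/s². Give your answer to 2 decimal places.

For the mass on the incline: the weight component along the slope is m₁g sin 58° = 5.4 × 9.81 × 0.8480 = 44.922 N and the normal force is N = m₁g cos 58° = 28.072 N.
Kinetic friction opposes the mass's motion up the incline: f = μN = 0.28 × 28.072 = 7.860 N acting down the slope.
Newton's second law for the mass (up-slope positive): T − 44.922 − 7.860 = 5.4 a. For the hanging load (downward positive): 9.6 × 9.81 − T = 9.6 a.
Adding the two equations eliminates T: 41.394 = 15 a, so a = 2.7596 m/s².

2.76 m/s²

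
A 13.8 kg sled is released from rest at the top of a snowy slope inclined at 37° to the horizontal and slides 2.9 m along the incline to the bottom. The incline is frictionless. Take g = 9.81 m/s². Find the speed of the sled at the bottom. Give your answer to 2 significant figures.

The weight component along the incline is mg sin 37° = 81.473 N and the normal force is N = mg cos 37° = 108.118 N.
With no friction, a = g sin 37° = 5.9038 m/s².
Starting from rest over a distance of 2.9 m, v² = 2aL = 2 × 5.9038 × 2.9 = 34.2420, so v = 5.8517 m/s.

5.9 m/s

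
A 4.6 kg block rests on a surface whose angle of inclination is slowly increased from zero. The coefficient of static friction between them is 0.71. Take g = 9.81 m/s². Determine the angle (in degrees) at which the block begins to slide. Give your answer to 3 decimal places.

At the threshold of sliding, static friction is at its maximum μ_s N and exactly balances the weight component along the incline: mg sin θ = μ_s mg cos θ.
Hence tan θ = μ_s = 0.71, so θ = arctan(0.71) = 35.3748°.

35.375°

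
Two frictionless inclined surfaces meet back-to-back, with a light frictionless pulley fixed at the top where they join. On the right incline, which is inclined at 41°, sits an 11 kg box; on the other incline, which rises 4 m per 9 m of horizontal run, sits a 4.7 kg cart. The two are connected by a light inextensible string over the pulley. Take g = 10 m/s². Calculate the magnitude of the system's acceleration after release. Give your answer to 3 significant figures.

3.38 m/s²

Resolve each weight along its own incline: the 11 kg mass has component 11 × 10 × sin 41° = 72.166 N down its slope, and the 4.7 kg mass has 4.7 × 10 × sin 23.96° = 19.089 N down its slope.
The 11 kg side's 72.166 N exceeds the other side's 19.089 N, so that mass slides down and the 4.7 kg mass slides up. Taking that direction as positive, Newton's second law for the whole system gives 72.166 − 19.089 = (11 + 4.7) a, so a = 53.077 / 15.7 = 3.3807 m/s².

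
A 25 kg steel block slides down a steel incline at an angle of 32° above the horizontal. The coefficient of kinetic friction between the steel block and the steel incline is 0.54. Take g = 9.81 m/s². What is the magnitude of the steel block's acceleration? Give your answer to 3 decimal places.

Resolving the weight along the incline: the component pulling the steel block down the slope is mg sin 32° = 25 × 9.81 × 0.5299 = 129.958 N, and the normal force is N = mg cos 32° = 25 × 9.81 × 0.8480 = 207.972 N.
Kinetic friction acts up the slope with magnitude f = μN = 0.54 × 207.972 = 112.305 N.
Net force along the incline is 129.958 − 112.305 = 17.653 N, so a = 17.653 / 25 = 0.7061 m/s².

0.706 m/s²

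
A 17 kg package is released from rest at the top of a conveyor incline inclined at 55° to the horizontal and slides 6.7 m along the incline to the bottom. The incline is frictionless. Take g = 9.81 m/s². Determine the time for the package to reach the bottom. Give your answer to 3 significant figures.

1.29 s

The weight component along the incline is mg sin 55° = 136.610 N and the normal force is N = mg cos 55° = 95.655 N.
With no friction, a = g sin 55° = 8.0359 m/s².
Starting from rest, L = ½at², so t = √(2L/a) = √(2 × 6.7 / 8.0359) = 1.2913 s.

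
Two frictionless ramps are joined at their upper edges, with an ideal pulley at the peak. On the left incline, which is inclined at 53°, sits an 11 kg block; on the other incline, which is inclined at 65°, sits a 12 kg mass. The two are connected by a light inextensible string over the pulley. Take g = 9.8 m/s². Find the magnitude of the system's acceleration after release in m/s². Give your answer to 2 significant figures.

Resolve each weight along its own incline: the 11 kg mass has component 11 × 9.8 × sin 53° = 86.093 N down its slope, and the 12 kg mass has 12 × 9.8 × sin 65° = 106.582 N down its slope.
The 12 kg side's 106.582 N exceeds the other side's 86.093 N, so that mass slides down and the 11 kg mass slides up. Taking that direction as positive, Newton's second law for the whole system gives 106.582 − 86.093 = (11 + 12) a, so a = 20.489 / 23 = 0.8908 m/s².

0.89 m/s²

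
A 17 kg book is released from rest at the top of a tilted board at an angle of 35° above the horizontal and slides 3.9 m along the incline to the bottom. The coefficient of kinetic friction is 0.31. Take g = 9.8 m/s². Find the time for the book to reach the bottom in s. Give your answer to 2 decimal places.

The weight component along the incline is mg sin 35° = 95.558 N and the normal force is N = mg cos 35° = 136.471 N.
Friction up the slope is f = μN = 0.31 × 136.471 = 42.306 N, so the net downslope force is 95.558 − 42.306 = 53.252 N and a = 53.252 / 17 = 3.1325 m/s².
Starting from rest, L = ½at², so t = √(2L/a) = √(2 × 3.9 / 3.1325) = 1.5780 s.

1.58 s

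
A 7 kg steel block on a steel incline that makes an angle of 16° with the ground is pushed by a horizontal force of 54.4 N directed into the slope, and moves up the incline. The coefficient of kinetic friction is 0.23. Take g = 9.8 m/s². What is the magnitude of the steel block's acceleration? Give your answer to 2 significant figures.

2.1 m/s²

The horizontal push has components F cos 16° = 54.4 × 0.9613 = 52.295 N up the incline and F sin 16° = 54.4 × 0.2756 = 14.993 N pressing into the surface.
The normal force is therefore N = mg cos 16° + F sin 16° = 65.945 + 14.993 = 80.938 N, and kinetic friction down the slope is μN = 0.23 × 80.938 = 18.616 N.
Along the incline: F cos 16° − mg sin 16° − μN = ma, so 52.295 − 18.906 − 18.616 = 7 a, giving a = 2.1104 m/s².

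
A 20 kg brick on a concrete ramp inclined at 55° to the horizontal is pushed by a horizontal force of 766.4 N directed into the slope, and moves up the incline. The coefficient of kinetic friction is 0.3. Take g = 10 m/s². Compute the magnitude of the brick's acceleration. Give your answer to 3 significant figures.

2.65 m/s²

The horizontal push has components F cos 55° = 766.4 × 0.5736 = 439.607 N up the incline and F sin 55° = 766.4 × 0.8192 = 627.835 N pressing into the surface.
The normal force is therefore N = mg cos 55° + F sin 55° = 114.720 + 627.835 = 742.555 N, and kinetic friction down the slope is μN = 0.3 × 742.555 = 222.766 N.
Along the incline: F cos 55° − mg sin 55° − μN = ma, so 439.607 − 163.840 − 222.766 = 20 a, giving a = 2.6501 m/s².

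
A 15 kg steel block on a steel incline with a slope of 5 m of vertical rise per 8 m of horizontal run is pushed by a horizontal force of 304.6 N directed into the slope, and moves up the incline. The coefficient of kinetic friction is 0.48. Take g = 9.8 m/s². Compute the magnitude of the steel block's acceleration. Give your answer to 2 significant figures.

2.9 m/s²

The horizontal push has components F cos 32.01° = 304.6 × 0.8480 = 258.301 N up the incline and F sin 32.01° = 304.6 × 0.5300 = 161.438 N pressing into the surface.
The normal force is therefore N = mg cos 32.01° + F sin 32.01° = 124.656 + 161.438 = 286.094 N, and kinetic friction down the slope is μN = 0.48 × 286.094 = 137.325 N.
Along the incline: F cos 32.01° − mg sin 32.01° − μN = ma, so 258.301 − 77.910 − 137.325 = 15 a, giving a = 2.8711 m/s².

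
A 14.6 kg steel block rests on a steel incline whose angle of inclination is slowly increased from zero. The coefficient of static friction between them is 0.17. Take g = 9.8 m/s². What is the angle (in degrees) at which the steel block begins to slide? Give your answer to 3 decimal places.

At the threshold of sliding, static friction is at its maximum μ_s N and exactly balances the weight component along the incline: mg sin θ = μ_s mg cos θ.
Hence tan θ = μ_s = 0.17, so θ = arctan(0.17) = 9.6480°.

9.648°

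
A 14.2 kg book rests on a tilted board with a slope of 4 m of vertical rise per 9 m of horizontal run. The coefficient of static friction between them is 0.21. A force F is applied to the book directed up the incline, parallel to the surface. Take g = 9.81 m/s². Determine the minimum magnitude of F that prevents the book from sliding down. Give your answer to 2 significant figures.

30 N

The normal force is N = mg cos 23.96° = 127.296 N. With F at its minimum the book is on the verge of sliding down, so static friction is at its maximum μ_s N = 0.21 × 127.296 = 26.732 N and acts up the slope.
Equilibrium along the incline: F + μ_s N = mg sin 23.96°, so F = 56.576 − 26.732 = 29.844 N.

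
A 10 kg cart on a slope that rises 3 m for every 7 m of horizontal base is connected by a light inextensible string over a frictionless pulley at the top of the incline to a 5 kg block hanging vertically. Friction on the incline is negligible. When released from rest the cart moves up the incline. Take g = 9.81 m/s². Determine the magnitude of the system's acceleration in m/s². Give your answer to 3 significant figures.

0.694 m/s²

For the cart on the incline: the weight component along the slope is m₁g sin 23.20° = 10 × 9.81 × 0.3939 = 38.642 N and the normal force is N = m₁g cos 23.20° = 90.168 N.
Newton's second law for the cart (up-slope positive): T − 38.642 = 10 a. For the hanging block (downward positive): 5 × 9.81 − T = 5 a.
Adding the two equations eliminates T: 10.408 = 15 a, so a = 0.6939 m/s².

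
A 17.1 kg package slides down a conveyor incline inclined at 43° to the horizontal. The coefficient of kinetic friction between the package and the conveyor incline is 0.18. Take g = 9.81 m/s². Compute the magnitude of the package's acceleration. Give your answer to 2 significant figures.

5.4 m/s²

Resolving the weight along the incline: the component pulling the package down the slope is mg sin 43° = 17.1 × 9.81 × 0.6820 = 114.406 N, and the normal force is N = mg cos 43° = 17.1 × 9.81 × 0.7314 = 122.693 N.
Kinetic friction acts up the slope with magnitude f = μN = 0.18 × 122.693 = 22.085 N.
Net force along the incline is 114.406 − 22.085 = 92.321 N, so a = 92.321 / 17.1 = 5.3989 m/s².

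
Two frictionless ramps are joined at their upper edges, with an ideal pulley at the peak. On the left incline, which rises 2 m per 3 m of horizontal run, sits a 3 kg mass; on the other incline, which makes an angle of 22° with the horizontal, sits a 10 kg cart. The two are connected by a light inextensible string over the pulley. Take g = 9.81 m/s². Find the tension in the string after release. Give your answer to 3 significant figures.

21.0 N

Resolve each weight along its own incline: the 3 kg mass has component 3 × 9.81 × sin 33.69° = 16.325 N down its slope, and the 10 kg mass has 10 × 9.81 × sin 22° = 36.749 N down its slope.
The 10 kg side's 36.749 N exceeds the other side's 16.325 N, so that mass slides down and the 3 kg mass slides up. Taking that direction as positive, Newton's second law for the whole system gives 36.749 − 16.325 = (3 + 10) a, so a = 20.424 / 13 = 1.5711 m/s².
For the 3 kg mass (up-slope positive): T − 16.325 = 3 × 1.5711, so T = 21.038 N.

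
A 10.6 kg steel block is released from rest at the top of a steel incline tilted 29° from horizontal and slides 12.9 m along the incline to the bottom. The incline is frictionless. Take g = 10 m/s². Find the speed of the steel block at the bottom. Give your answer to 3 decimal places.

The weight component along the incline is mg sin 29° = 51.390 N and the normal force is N = mg cos 29° = 92.710 N.
With no friction, a = g sin 29° = 4.8481 m/s².
Starting from rest over a distance of 12.9 m, v² = 2aL = 2 × 4.8481 × 12.9 = 125.0810, so v = 11.1840 m/s.

11.184 m/s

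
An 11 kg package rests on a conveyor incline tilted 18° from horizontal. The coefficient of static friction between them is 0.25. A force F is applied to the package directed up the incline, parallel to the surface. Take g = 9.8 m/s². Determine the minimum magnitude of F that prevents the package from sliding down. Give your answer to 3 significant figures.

The normal force is N = mg cos 18° = 102.524 N. With F at its minimum the package is on the verge of sliding down, so static friction is at its maximum μ_s N = 0.25 × 102.524 = 25.631 N and acts up the slope.
Equilibrium along the incline: F + μ_s N = mg sin 18°, so F = 33.312 − 25.631 = 7.681 N.

7.68 N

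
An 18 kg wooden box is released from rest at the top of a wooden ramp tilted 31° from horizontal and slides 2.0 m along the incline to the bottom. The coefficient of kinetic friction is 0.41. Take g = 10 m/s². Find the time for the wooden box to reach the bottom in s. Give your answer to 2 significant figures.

The weight component along the incline is mg sin 31° = 92.707 N and the normal force is N = mg cos 31° = 154.290 N.
Friction up the slope is f = μN = 0.41 × 154.290 = 63.259 N, so the net downslope force is 92.707 − 63.259 = 29.448 N and a = 29.448 / 18 = 1.6360 m/s².
Starting from rest, L = ½at², so t = √(2L/a) = √(2 × 2.0 / 1.6360) = 1.5636 s.

1.6 s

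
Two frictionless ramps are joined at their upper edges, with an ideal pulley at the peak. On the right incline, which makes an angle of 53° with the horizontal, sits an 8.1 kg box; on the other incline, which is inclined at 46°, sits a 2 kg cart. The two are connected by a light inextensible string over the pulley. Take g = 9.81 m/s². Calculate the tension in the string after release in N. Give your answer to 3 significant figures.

Resolve each weight along its own incline: the 8.1 kg mass has component 8.1 × 9.81 × sin 53° = 63.460 N down its slope, and the 2 kg mass has 2 × 9.81 × sin 46° = 14.113 N down its slope.
The 8.1 kg side's 63.460 N exceeds the other side's 14.113 N, so that mass slides down and the 2 kg mass slides up. Taking that direction as positive, Newton's second law for the whole system gives 63.460 − 14.113 = (8.1 + 2) a, so a = 49.347 / 10.1 = 4.8858 m/s².
For the 2 kg mass (up-slope positive): T − 14.113 = 2 × 4.8858, so T = 23.885 N.

23.9 N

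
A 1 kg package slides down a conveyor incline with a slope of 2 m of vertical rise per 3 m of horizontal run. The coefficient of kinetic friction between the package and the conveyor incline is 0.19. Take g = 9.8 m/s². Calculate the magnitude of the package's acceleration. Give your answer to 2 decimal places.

Resolving the weight along the incline: the component pulling the package down the slope is mg sin 33.69° = 1 × 9.8 × 0.5547 = 5.436 N, and the normal force is N = mg cos 33.69° = 1 × 9.8 × 0.8321 = 8.155 N.
Kinetic friction acts up the slope with magnitude f = μN = 0.19 × 8.155 = 1.549 N.
Net force along the incline is 5.436 − 1.549 = 3.887 N, so a = 3.887 / 1 = 3.8870 m/s².

3.89 m/s²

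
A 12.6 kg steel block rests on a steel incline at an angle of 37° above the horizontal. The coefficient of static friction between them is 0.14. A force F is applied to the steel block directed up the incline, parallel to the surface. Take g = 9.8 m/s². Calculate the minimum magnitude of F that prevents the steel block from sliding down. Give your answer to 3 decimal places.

60.506 N

The normal force is N = mg cos 37° = 98.616 N. With F at its minimum the steel block is on the verge of sliding down, so static friction is at its maximum μ_s N = 0.14 × 98.616 = 13.806 N and acts up the slope.
Equilibrium along the incline: F + μ_s N = mg sin 37°, so F = 74.312 − 13.806 = 60.506 N.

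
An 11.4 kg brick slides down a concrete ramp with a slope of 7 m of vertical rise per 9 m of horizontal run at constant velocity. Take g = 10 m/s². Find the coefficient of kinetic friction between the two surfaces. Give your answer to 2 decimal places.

0.78

At constant velocity the net force along the incline is zero: mg sin 37.87° = μ mg cos 37.87°.
So μ = tan 37.87° = 0.6139 / 0.7894 = 0.7777.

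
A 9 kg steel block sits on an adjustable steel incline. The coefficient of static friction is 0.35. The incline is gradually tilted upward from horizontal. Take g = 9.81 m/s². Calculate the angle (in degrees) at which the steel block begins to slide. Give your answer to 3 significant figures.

19.3°

At the threshold of sliding, static friction is at its maximum μ_s N and exactly balances the weight component along the incline: mg sin θ = μ_s mg cos θ.
Hence tan θ = μ_s = 0.35, so θ = arctan(0.35) = 19.2900°.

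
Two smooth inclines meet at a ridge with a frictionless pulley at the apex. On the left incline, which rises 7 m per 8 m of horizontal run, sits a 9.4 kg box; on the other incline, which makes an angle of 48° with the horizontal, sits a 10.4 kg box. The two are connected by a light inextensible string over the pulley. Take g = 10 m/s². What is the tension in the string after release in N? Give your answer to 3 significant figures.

Resolve each weight along its own incline: the 9.4 kg mass has component 9.4 × 10 × sin 41.19° = 61.899 N down its slope, and the 10.4 kg mass has 10.4 × 10 × sin 48° = 77.287 N down its slope.
The 10.4 kg side's 77.287 N exceeds the other side's 61.899 N, so that mass slides down and the 9.4 kg mass slides up. Taking that direction as positive, Newton's second law for the whole system gives 77.287 − 61.899 = (9.4 + 10.4) a, so a = 15.388 / 19.8 = 0.7772 m/s².
For the 9.4 kg mass (up-slope positive): T − 61.899 = 9.4 × 0.7772, so T = 69.205 N.

69.2 N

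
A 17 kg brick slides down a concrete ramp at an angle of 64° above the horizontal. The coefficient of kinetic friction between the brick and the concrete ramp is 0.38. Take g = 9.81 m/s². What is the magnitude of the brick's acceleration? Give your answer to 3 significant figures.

7.18 m/s²

Resolving the weight along the incline: the component pulling the brick down the slope is mg sin 64° = 17 × 9.81 × 0.8988 = 149.893 N, and the normal force is N = mg cos 64° = 17 × 9.81 × 0.4384 = 73.112 N.
Kinetic friction acts up the slope with magnitude f = μN = 0.38 × 73.112 = 27.783 N.
Net force along the incline is 149.893 − 27.783 = 122.110 N, so a = 122.110 / 17 = 7.1829 m/s².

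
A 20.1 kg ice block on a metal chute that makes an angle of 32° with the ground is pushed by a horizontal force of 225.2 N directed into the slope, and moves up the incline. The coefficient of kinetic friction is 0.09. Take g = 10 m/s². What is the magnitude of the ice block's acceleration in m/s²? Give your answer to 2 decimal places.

The horizontal push has components F cos 32° = 225.2 × 0.8480 = 190.970 N up the incline and F sin 32° = 225.2 × 0.5299 = 119.333 N pressing into the surface.
The normal force is therefore N = mg cos 32° + F sin 32° = 170.448 + 119.333 = 289.781 N, and kinetic friction down the slope is μN = 0.09 × 289.781 = 26.080 N.
Along the incline: F cos 32° − mg sin 32° − μN = ma, so 190.970 − 106.510 − 26.080 = 20.1 a, giving a = 2.9045 m/s².

2.90 m/s²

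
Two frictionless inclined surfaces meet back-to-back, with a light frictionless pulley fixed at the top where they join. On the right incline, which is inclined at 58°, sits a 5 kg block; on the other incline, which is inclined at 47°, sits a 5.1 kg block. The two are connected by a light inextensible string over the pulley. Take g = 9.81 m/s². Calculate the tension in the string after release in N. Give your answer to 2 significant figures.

39 N

Resolve each weight along its own incline: the 5 kg mass has component 5 × 9.81 × sin 58° = 41.597 N down its slope, and the 5.1 kg mass has 5.1 × 9.81 × sin 47° = 36.590 N down its slope.
The 5 kg side's 41.597 N exceeds the other side's 36.590 N, so that mass slides down and the 5.1 kg mass slides up. Taking that direction as positive, Newton's second law for the whole system gives 41.597 − 36.590 = (5 + 5.1) a, so a = 5.007 / 10.1 = 0.4957 m/s².
For the 5.1 kg mass (up-slope positive): T − 36.590 = 5.1 × 0.4957, so T = 39.118 N.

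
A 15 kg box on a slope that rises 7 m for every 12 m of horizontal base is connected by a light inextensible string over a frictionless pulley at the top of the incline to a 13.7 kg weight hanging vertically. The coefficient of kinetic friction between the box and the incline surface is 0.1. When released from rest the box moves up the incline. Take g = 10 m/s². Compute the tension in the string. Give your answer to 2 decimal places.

For the box on the incline: the weight component along the slope is m₁g sin 30.26° = 15 × 10 × 0.5039 = 75.585 N and the normal force is N = m₁g cos 30.26° = 129.567 N.
Kinetic friction opposes the box's motion up the incline: f = μN = 0.1 × 129.567 = 12.957 N acting down the slope.
Newton's second law for the box (up-slope positive): T − 75.585 − 12.957 = 15 a. For the hanging weight (downward positive): 13.7 × 10 − T = 13.7 a.
Adding the two equations eliminates T: 48.458 = 28.7 a, so a = 1.6884 m/s².
Then from the hanging weight's equation, T = 13.7 × (10 − 1.6884) = 113.869 N.

113.87 N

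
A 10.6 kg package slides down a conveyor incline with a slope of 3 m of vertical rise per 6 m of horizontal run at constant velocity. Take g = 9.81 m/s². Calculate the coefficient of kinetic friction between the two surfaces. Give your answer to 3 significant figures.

0.500

At constant velocity the net force along the incline is zero: mg sin 26.57° = μ mg cos 26.57°.
So μ = tan 26.57° = 0.4472 / 0.8944 = 0.5000.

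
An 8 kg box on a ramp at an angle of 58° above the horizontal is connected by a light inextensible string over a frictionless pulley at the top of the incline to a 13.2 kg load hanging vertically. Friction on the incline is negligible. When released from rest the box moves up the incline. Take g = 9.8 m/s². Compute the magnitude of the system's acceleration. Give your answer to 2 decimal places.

For the box on the incline: the weight component along the slope is m₁g sin 58° = 8 × 9.8 × 0.8480 = 66.483 N and the normal force is N = m₁g cos 58° = 41.546 N.
Newton's second law for the box (up-slope positive): T − 66.483 = 8 a. For the hanging load (downward positive): 13.2 × 9.8 − T = 13.2 a.
Adding the two equations eliminates T: 62.877 = 21.2 a, so a = 2.9659 m/s².

2.97 m/s²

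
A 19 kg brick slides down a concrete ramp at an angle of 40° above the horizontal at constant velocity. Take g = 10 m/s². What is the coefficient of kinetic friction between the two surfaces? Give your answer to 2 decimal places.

0.84

At constant velocity the net force along the incline is zero: mg sin 40° = μ mg cos 40°.
So μ = tan 40° = 0.6428 / 0.7660 = 0.8392.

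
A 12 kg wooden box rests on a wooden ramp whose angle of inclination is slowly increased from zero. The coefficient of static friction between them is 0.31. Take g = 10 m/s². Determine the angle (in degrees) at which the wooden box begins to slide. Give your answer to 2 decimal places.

At the threshold of sliding, static friction is at its maximum μ_s N and exactly balances the weight component along the incline: mg sin θ = μ_s mg cos θ.
Hence tan θ = μ_s = 0.31, so θ = arctan(0.31) = 17.2234°.

17.22°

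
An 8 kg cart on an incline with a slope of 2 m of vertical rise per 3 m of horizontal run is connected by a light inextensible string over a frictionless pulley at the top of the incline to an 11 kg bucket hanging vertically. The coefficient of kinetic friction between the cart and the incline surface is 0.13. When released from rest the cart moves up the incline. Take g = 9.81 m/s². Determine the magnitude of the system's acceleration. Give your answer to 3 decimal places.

2.941 m/s²

For the cart on the incline: the weight component along the slope is m₁g sin 33.69° = 8 × 9.81 × 0.5547 = 43.533 N and the normal force is N = m₁g cos 33.69° = 65.299 N.
Kinetic friction opposes the cart's motion up the incline: f = μN = 0.13 × 65.299 = 8.489 N acting down the slope.
Newton's second law for the cart (up-slope positive): T − 43.533 − 8.489 = 8 a. For the hanging bucket (downward positive): 11 × 9.81 − T = 11 a.
Adding the two equations eliminates T: 55.888 = 19 a, so a = 2.9415 m/s².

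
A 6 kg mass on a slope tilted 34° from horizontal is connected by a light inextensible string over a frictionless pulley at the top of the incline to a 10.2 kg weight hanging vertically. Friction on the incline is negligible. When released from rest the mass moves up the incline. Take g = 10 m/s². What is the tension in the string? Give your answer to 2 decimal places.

For the mass on the incline: the weight component along the slope is m₁g sin 34° = 6 × 10 × 0.5592 = 33.552 N and the normal force is N = m₁g cos 34° = 49.742 N.
Newton's second law for the mass (up-slope positive): T − 33.552 = 6 a. For the hanging weight (downward positive): 10.2 × 10 − T = 10.2 a.
Adding the two equations eliminates T: 68.448 = 16.2 a, so a = 4.2252 m/s².
Then from the hanging weight's equation, T = 10.2 × (10 − 4.2252) = 58.903 N.

58.90 N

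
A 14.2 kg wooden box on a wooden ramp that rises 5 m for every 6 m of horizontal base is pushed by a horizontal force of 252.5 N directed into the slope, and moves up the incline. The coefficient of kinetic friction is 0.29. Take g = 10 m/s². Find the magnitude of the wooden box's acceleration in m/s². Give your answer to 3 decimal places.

The horizontal push has components F cos 39.81° = 252.5 × 0.7682 = 193.970 N up the incline and F sin 39.81° = 252.5 × 0.6402 = 161.650 N pressing into the surface.
The normal force is therefore N = mg cos 39.81° + F sin 39.81° = 109.084 + 161.650 = 270.734 N, and kinetic friction down the slope is μN = 0.29 × 270.734 = 78.513 N.
Along the incline: F cos 39.81° − mg sin 39.81° − μN = ma, so 193.970 − 90.908 − 78.513 = 14.2 a, giving a = 1.7288 m/s².

1.729 m/s²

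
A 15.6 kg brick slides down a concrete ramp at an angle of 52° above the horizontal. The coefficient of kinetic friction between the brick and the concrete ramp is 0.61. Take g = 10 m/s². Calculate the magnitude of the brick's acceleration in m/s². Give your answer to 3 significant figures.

Resolving the weight along the incline: the component pulling the brick down the slope is mg sin 52° = 15.6 × 10 × 0.7880 = 122.928 N, and the normal force is N = mg cos 52° = 15.6 × 10 × 0.6157 = 96.049 N.
Kinetic friction acts up the slope with magnitude f = μN = 0.61 × 96.049 = 58.590 N.
Net force along the incline is 122.928 − 58.590 = 64.338 N, so a = 64.338 / 15.6 = 4.1242 m/s².

4.12 m/s²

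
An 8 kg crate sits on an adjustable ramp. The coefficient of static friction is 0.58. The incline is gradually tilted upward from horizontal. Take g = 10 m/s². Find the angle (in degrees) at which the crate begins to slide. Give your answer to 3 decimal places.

At the threshold of sliding, static friction is at its maximum μ_s N and exactly balances the weight component along the incline: mg sin θ = μ_s mg cos θ.
Hence tan θ = μ_s = 0.58, so θ = arctan(0.58) = 30.1137°.

30.114°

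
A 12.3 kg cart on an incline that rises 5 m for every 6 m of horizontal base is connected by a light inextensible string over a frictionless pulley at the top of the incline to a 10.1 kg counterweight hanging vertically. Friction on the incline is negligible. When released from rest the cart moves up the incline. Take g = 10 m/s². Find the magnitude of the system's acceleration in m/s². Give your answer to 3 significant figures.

0.994 m/s²

For the cart on the incline: the weight component along the slope is m₁g sin 39.81° = 12.3 × 10 × 0.6402 = 78.745 N and the normal force is N = m₁g cos 39.81° = 94.491 N.
Newton's second law for the cart (up-slope positive): T − 78.745 = 12.3 a. For the hanging counterweight (downward positive): 10.1 × 10 − T = 10.1 a.
Adding the two equations eliminates T: 22.255 = 22.4 a, so a = 0.9935 m/s².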